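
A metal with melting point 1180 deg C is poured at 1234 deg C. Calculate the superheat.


Formula: Superheat = T_pour - T_melt
Superheat = 1234 - 1180 = 54 deg C


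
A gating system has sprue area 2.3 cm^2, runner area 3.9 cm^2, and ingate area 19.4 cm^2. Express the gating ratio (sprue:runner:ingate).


Sprue:Runner:Ingate = 1 : 3.9/2.3 : 19.4/2.3 = 1:1.70:8.43

1:1.70:8.43


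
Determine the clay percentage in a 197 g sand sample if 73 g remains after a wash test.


Formula: Clay% = (W_total - W_washed) / W_total * 100
Clay mass = 197 - 73 = 124 g
Clay% = 124 / 197 * 100 = 62.9442%

Answer: 62.9442%


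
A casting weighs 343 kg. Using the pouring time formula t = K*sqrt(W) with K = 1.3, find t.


Formula: t = K * sqrt(W)
sqrt(W) = sqrt(343) = 18.52026
t = 1.3 * 18.52026 = 24.0763 s

Final answer: 24.0763 s


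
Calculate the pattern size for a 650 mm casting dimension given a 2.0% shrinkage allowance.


Formula: L_pattern = L_casting * (1 + shrinkage_rate/100)
Shrinkage factor = 1 + 2.0/100 = 1.02
L_pattern = 650 mm * 1.02 = 663.0000 mm

663.0000 mm


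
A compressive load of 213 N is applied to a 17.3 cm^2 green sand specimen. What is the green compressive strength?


Formula: Compressive Strength = Force / Area
Strength = 213 N / 17.3 cm^2 = 12.3121 N/cm^2

Answer: 12.3121 N/cm^2


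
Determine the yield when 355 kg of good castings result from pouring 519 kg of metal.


Formula: Casting Yield = (W_good / W_total) * 100
Yield = (355 kg / 519 kg) * 100 = 68.4008%

68.4008%


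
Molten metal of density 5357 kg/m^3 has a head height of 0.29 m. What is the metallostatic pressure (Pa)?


Formula: P = rho * g * h
rho * g = 5357 * 9.81 = 52552.17 N/m^3
P = 52552.17 * 0.29 = 15240.1293 Pa

Answer: 15240.1293 Pa


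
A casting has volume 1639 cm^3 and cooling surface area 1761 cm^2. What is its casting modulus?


Formula: Casting Modulus M = V / A
M = 1639 cm^3 / 1761 cm^2 = 0.9307 cm

Final answer: 0.9307 cm


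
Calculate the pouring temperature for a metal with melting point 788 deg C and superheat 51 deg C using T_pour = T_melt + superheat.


Formula: T_pour = T_melt + Superheat
T_pour = 788 + 51 = 839 deg C

839 deg C


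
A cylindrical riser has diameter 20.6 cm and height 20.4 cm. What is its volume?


Formula: V = pi * (D/2)^2 * H  (cylinder volume)
Radius = D/2 = 20.6/2 = 10.3 cm
V = pi * 10.3^2 * 20.4 = 6799.1479 cm^3

Final answer: 6799.1479 cm^3


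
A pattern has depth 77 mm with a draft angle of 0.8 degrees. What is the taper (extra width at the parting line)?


Formula: taper = depth * tan(draft_angle)
tan(0.8 deg) = 0.0139635
taper = 77 mm * 0.0139635 = 1.0752 mm

1.0752 mm


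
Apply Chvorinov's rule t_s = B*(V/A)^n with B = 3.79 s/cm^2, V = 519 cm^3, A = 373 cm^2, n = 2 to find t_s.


Formula: t_s = B * (V/A)^n  (Chvorinov's rule, n=2)
Modulus M = V/A = 519/373 = 1.391421 cm
M^2 = 1.391421^2 = 1.936052 cm^2
t_s = 3.79 * 1.936052 = 7.3376 s


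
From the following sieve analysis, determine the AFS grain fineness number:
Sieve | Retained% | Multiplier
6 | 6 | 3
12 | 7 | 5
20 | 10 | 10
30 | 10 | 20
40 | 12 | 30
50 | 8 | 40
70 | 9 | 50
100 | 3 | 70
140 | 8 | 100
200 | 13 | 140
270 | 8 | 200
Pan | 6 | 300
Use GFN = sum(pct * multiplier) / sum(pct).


Formula: GFN = sum(pct * multiplier) / sum(pct)
sum(pct * multiplier) = 7713
sum(pct) = 100
GFN = 7713 / 100 = 77.13


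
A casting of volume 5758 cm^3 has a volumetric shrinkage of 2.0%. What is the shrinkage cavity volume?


Formula: V_shrink = V_casting * shrinkage_pct / 100
V_shrink = 5758 cm^3 * 2.0 / 100 = 115.1600 cm^3


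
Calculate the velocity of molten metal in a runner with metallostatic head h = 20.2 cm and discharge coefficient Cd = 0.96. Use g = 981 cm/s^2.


Formula: v = Cd * sqrt(2 * g * h)  (Torricelli with discharge coefficient)
2*g*h = 2 * 981 * 20.2 = 39632.4 cm^2/s^2
sqrt(39632.4) = 199.07888 cm/s
v = 0.96 * 199.07888 = 191.1157 cm/s

Final answer: 191.1157 cm/s


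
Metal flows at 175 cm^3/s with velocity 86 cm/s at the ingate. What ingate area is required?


Formula: A_ingate = Q / v  (continuity equation)
A = 175 cm^3/s / 86 cm/s = 2.0349 cm^2

2.0349 cm^2


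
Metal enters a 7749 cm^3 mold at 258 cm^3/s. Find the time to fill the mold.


Formula: t_fill = V_mold / Q_flow
t = 7749 cm^3 / 258 cm^3/s = 30.0349 s

30.0349 s


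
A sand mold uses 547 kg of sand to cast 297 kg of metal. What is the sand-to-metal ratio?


Formula: Sand-to-Metal Ratio = W_sand / W_metal
Ratio = 547 kg / 297 kg = 1.8418


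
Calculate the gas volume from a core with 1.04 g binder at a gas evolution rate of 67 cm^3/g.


Formula: V_gas = W_binder * gas_evolution_rate
V = 1.04 g * 67 cm^3/g = 69.6800 cm^3

69.6800 cm^3


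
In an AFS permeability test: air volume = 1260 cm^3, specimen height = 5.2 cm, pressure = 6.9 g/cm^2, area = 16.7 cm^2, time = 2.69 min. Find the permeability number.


Formula: Permeability Number P = (V * H) / (p * A * t)
Numerator: V * H = 1260 * 5.2 = 6552.0
Denominator: p * A * t = 6.9 * 16.7 * 2.69 = 309.9687
P = 6552.0 / 309.9687 = 21.1376

21.1376


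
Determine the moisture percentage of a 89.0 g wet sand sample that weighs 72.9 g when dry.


Formula: MC = (W_wet - W_dry) / W_wet * 100
Water mass = 89.0 - 72.9 = 16.1 g
MC = 16.1 / 89.0 * 100 = 18.0899%

Answer: 18.0899%


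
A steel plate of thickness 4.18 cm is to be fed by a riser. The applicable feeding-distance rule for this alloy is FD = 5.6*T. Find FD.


Formula: FD = 5.6 * T  (riser feeding-distance rule)
FD = 5.6 * 4.18 cm = 23.4080 cm

Final answer: 23.4080 cm


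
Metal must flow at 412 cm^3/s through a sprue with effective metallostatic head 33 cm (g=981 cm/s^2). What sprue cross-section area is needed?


Formula: v = sqrt(2*g*h), A = Q/v
Velocity: v = sqrt(2 * 981 * 33) = sqrt(64746) = 254.4524 cm/s
Sprue area: A = Q / v = 412 / 254.4524 = 1.6192 cm^2

1.6192 cm^2


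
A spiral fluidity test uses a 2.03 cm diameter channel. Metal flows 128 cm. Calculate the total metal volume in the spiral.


Formula: V = pi * (d/2)^2 * L  (cylinder volume)
Radius = 2.03/2 = 1.015 cm
V = pi * 1.015^2 * 128 = 414.2781 cm^3

414.2781 cm^3


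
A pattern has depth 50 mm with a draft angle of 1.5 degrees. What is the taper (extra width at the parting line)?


Formula: taper = depth * tan(draft_angle)
tan(1.5 deg) = 0.0261859
taper = 50 mm * 0.0261859 = 1.3093 mm


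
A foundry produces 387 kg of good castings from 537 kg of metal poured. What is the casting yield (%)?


Formula: Casting Yield = (W_good / W_total) * 100
Yield = (387 kg / 537 kg) * 100 = 72.0670%


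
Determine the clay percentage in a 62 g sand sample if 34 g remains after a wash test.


Formula: Clay% = (W_total - W_washed) / W_total * 100
Clay mass = 62 - 34 = 28 g
Clay% = 28 / 62 * 100 = 45.1613%

Answer: 45.1613%


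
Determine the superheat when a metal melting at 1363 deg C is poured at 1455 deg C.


Formula: Superheat = T_pour - T_melt
Superheat = 1455 - 1363 = 92 deg C

Final answer: 92 deg C


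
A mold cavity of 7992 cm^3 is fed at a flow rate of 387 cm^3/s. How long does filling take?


Formula: t_fill = V_mold / Q_flow
t = 7992 cm^3 / 387 cm^3/s = 20.6512 s

Final answer: 20.6512 s


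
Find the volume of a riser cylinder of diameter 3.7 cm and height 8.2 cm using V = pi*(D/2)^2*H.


Formula: V = pi * (D/2)^2 * H  (cylinder volume)
Radius = D/2 = 3.7/2 = 1.85 cm
V = pi * 1.85^2 * 8.2 = 88.1672 cm^3


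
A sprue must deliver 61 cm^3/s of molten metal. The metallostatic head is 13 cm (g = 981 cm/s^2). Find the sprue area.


Formula: v = sqrt(2*g*h), A = Q/v
Velocity: v = sqrt(2 * 981 * 13) = sqrt(25506) = 159.7060 cm/s
Sprue area: A = Q / v = 61 / 159.7060 = 0.3820 cm^2


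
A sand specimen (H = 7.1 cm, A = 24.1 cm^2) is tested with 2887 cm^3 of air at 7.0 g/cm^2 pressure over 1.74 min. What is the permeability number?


Formula: Permeability Number P = (V * H) / (p * A * t)
Numerator: V * H = 2887 * 7.1 = 20497.7
Denominator: p * A * t = 7.0 * 24.1 * 1.74 = 293.538
P = 20497.7 / 293.538 = 69.8298

69.8298


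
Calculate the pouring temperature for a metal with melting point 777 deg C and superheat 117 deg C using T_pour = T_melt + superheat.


Formula: T_pour = T_melt + Superheat
T_pour = 777 + 117 = 894 deg C


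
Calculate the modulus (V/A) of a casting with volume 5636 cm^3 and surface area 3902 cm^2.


Formula: Casting Modulus M = V / A
M = 5636 cm^3 / 3902 cm^2 = 1.4444 cm

Answer: 1.4444 cm


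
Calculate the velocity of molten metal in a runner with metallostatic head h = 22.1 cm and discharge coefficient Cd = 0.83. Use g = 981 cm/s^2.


Formula: v = Cd * sqrt(2 * g * h)  (Torricelli with discharge coefficient)
2*g*h = 2 * 981 * 22.1 = 43360.2 cm^2/s^2
sqrt(43360.2) = 208.23112 cm/s
v = 0.83 * 208.23112 = 172.8318 cm/s

172.8318 cm/s


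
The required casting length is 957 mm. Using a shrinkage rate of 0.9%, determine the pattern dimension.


Formula: L_pattern = L_casting * (1 + shrinkage_rate/100)
Shrinkage factor = 1 + 0.9/100 = 1.009
L_pattern = 957 mm * 1.009 = 965.6130 mm

965.6130 mm


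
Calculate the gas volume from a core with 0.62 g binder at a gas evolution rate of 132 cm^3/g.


Formula: V_gas = W_binder * gas_evolution_rate
V = 0.62 g * 132 cm^3/g = 81.8400 cm^3

81.8400 cm^3


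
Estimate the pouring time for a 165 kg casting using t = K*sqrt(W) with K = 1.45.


Formula: t = K * sqrt(W)
sqrt(W) = sqrt(165) = 12.84523
t = 1.45 * 12.84523 = 18.6256 s


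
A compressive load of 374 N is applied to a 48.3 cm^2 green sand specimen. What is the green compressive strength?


Formula: Compressive Strength = Force / Area
Strength = 374 N / 48.3 cm^2 = 7.7433 N/cm^2

Final answer: 7.7433 N/cm^2


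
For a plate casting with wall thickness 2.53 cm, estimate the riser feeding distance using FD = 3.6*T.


Formula: FD = 3.6 * T  (riser feeding-distance rule)
FD = 3.6 * 2.53 cm = 9.1080 cm


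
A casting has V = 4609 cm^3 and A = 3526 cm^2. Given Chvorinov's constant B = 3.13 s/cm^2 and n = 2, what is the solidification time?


Formula: t_s = B * (V/A)^n  (Chvorinov's rule, n=2)
Modulus M = V/A = 4609/3526 = 1.307147 cm
M^2 = 1.307147^2 = 1.708633 cm^2
t_s = 3.13 * 1.708633 = 5.3480 s

5.3480 s


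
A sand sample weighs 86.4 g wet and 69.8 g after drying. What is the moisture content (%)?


Formula: MC = (W_wet - W_dry) / W_wet * 100
Water mass = 86.4 - 69.8 = 16.6 g
MC = 16.6 / 86.4 * 100 = 19.2130%


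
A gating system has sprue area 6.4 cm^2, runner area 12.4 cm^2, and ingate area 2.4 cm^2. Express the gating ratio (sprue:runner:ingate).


Sprue:Runner:Ingate = 1 : 12.4/6.4 : 2.4/6.4 = 1:1.94:0.38

1:1.94:0.38


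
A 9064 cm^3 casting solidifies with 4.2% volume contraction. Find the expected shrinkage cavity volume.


Formula: V_shrink = V_casting * shrinkage_pct / 100
V_shrink = 9064 cm^3 * 4.2 / 100 = 380.6880 cm^3

380.6880 cm^3


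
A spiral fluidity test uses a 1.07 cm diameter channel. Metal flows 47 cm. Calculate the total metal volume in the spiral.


Formula: V = pi * (d/2)^2 * L  (cylinder volume)
Radius = 1.07/2 = 0.535 cm
V = pi * 0.535^2 * 47 = 42.2625 cm^3

Final answer: 42.2625 cm^3


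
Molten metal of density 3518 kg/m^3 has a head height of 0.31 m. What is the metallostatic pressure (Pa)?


Formula: P = rho * g * h
rho * g = 3518 * 9.81 = 34511.58 N/m^3
P = 34511.58 * 0.31 = 10698.5898 Pa


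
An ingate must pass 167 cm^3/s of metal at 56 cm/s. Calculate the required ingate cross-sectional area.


Formula: A_ingate = Q / v  (continuity equation)
A = 167 cm^3/s / 56 cm/s = 2.9821 cm^2


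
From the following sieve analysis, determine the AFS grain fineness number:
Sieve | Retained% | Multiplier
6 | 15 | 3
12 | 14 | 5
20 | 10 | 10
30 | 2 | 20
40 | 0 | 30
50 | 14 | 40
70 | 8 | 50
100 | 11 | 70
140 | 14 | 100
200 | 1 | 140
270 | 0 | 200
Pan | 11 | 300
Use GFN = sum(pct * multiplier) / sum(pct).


Formula: GFN = sum(pct * multiplier) / sum(pct)
sum(pct * multiplier) = 6825
sum(pct) = 100
GFN = 6825 / 100 = 68.25

68.25


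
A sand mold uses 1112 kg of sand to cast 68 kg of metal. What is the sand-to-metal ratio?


Formula: Sand-to-Metal Ratio = W_sand / W_metal
Ratio = 1112 kg / 68 kg = 16.3529

Answer: 16.3529


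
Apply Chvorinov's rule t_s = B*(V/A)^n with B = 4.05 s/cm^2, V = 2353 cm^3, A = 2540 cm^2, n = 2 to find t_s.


Formula: t_s = B * (V/A)^n  (Chvorinov's rule, n=2)
Modulus M = V/A = 2353/2540 = 0.926378 cm
M^2 = 0.926378^2 = 0.858176 cm^2
t_s = 4.05 * 0.858176 = 3.4756 s


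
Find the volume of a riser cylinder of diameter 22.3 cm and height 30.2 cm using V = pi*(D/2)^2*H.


Formula: V = pi * (D/2)^2 * H  (cylinder volume)
Radius = D/2 = 22.3/2 = 11.15 cm
V = pi * 11.15^2 * 30.2 = 11795.2337 cm^3

Answer: 11795.2337 cm^3


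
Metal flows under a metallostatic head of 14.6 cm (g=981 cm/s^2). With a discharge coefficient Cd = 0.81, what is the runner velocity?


Formula: v = Cd * sqrt(2 * g * h)  (Torricelli with discharge coefficient)
2*g*h = 2 * 981 * 14.6 = 28645.2 cm^2/s^2
sqrt(28645.2) = 169.24893 cm/s
v = 0.81 * 169.24893 = 137.0916 cm/s

Final answer: 137.0916 cm/s


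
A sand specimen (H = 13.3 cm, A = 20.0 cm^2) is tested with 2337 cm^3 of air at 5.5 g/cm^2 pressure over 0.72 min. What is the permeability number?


Formula: Permeability Number P = (V * H) / (p * A * t)
Numerator: V * H = 2337 * 13.3 = 31082.1
Denominator: p * A * t = 5.5 * 20.0 * 0.72 = 79.2
P = 31082.1 / 79.2 = 392.4508


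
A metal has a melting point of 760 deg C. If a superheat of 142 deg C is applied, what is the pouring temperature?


Formula: T_pour = T_melt + Superheat
T_pour = 760 + 142 = 902 deg C

902 deg C


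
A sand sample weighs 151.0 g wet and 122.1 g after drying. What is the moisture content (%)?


Formula: MC = (W_wet - W_dry) / W_wet * 100
Water mass = 151.0 - 122.1 = 28.9 g
MC = 28.9 / 151.0 * 100 = 19.1391%

Answer: 19.1391%


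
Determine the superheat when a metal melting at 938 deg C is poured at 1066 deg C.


Formula: Superheat = T_pour - T_melt
Superheat = 1066 - 938 = 128 deg C

Answer: 128 deg C


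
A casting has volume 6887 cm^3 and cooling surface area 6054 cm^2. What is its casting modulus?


Formula: Casting Modulus M = V / A
M = 6887 cm^3 / 6054 cm^2 = 1.1376 cm

1.1376 cm


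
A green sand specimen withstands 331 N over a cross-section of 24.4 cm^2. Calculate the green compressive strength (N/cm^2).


Formula: Compressive Strength = Force / Area
Strength = 331 N / 24.4 cm^2 = 13.5656 N/cm^2

13.5656 N/cm^2


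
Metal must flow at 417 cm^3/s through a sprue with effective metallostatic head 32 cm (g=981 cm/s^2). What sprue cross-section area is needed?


Formula: v = sqrt(2*g*h), A = Q/v
Velocity: v = sqrt(2 * 981 * 32) = sqrt(62784) = 250.5674 cm/s
Sprue area: A = Q / v = 417 / 250.5674 = 1.6642 cm^2


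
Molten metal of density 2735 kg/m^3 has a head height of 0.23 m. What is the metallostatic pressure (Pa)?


Formula: P = rho * g * h
rho * g = 2735 * 9.81 = 26830.35 N/m^3
P = 26830.35 * 0.23 = 6170.9805 Pa

6170.9805 Pa


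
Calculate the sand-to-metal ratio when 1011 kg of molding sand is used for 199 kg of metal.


Formula: Sand-to-Metal Ratio = W_sand / W_metal
Ratio = 1011 kg / 199 kg = 5.0804

Answer: 5.0804


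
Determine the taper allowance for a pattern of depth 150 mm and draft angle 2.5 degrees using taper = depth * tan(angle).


Formula: taper = depth * tan(draft_angle)
tan(2.5 deg) = 0.0436609
taper = 150 mm * 0.0436609 = 6.5491 mm

Answer: 6.5491 mm


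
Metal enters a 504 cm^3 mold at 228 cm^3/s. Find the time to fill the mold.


Formula: t_fill = V_mold / Q_flow
t = 504 cm^3 / 228 cm^3/s = 2.2105 s

Final answer: 2.2105 s


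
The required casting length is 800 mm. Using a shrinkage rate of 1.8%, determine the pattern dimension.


Formula: L_pattern = L_casting * (1 + shrinkage_rate/100)
Shrinkage factor = 1 + 1.8/100 = 1.018
L_pattern = 800 mm * 1.018 = 814.4000 mm


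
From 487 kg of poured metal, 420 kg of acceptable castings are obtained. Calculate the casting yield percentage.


Formula: Casting Yield = (W_good / W_total) * 100
Yield = (420 kg / 487 kg) * 100 = 86.2423%


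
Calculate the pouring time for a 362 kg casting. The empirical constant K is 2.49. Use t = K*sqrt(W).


Formula: t = K * sqrt(W)
sqrt(W) = sqrt(362) = 19.02630
t = 2.49 * 19.02630 = 47.3755 s

47.3755 s


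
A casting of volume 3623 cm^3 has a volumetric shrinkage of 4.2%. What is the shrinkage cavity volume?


Formula: V_shrink = V_casting * shrinkage_pct / 100
V_shrink = 3623 cm^3 * 4.2 / 100 = 152.1660 cm^3

Answer: 152.1660 cm^3


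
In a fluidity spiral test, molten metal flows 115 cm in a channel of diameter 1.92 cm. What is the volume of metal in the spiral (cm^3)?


Formula: V = pi * (d/2)^2 * L  (cylinder volume)
Radius = 1.92/2 = 0.96 cm
V = pi * 0.96^2 * 115 = 332.9586 cm^3

Final answer: 332.9586 cm^3


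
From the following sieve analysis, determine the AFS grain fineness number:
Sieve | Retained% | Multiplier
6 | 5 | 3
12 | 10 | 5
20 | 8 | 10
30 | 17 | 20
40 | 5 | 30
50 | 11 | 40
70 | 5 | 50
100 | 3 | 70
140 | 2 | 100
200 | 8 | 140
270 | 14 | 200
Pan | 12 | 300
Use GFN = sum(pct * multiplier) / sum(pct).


Formula: GFN = sum(pct * multiplier) / sum(pct)
sum(pct * multiplier) = 9255
sum(pct) = 100
GFN = 9255 / 100 = 92.55

Final answer: 92.55


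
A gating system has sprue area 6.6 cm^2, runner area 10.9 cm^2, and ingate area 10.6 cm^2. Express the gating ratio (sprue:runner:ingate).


Sprue:Runner:Ingate = 1 : 10.9/6.6 : 10.6/6.6 = 1:1.65:1.61

Answer: 1:1.65:1.61


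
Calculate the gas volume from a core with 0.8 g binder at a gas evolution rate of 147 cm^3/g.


Formula: V_gas = W_binder * gas_evolution_rate
V = 0.8 g * 147 cm^3/g = 117.6000 cm^3

117.6000 cm^3


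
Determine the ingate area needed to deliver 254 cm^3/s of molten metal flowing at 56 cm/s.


Formula: A_ingate = Q / v  (continuity equation)
A = 254 cm^3/s / 56 cm/s = 4.5357 cm^2

Final answer: 4.5357 cm^2


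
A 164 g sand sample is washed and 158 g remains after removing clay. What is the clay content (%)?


Formula: Clay% = (W_total - W_washed) / W_total * 100
Clay mass = 164 - 158 = 6 g
Clay% = 6 / 164 * 100 = 3.6585%

Final answer: 3.6585%


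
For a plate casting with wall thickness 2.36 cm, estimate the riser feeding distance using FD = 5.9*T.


Formula: FD = 5.9 * T  (riser feeding-distance rule)
FD = 5.9 * 2.36 cm = 13.9240 cm

Answer: 13.9240 cm


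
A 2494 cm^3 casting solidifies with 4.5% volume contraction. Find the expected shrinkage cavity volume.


Formula: V_shrink = V_casting * shrinkage_pct / 100
V_shrink = 2494 cm^3 * 4.5 / 100 = 112.2300 cm^3


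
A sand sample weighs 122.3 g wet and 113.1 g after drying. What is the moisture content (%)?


Formula: MC = (W_wet - W_dry) / W_wet * 100
Water mass = 122.3 - 113.1 = 9.2 g
MC = 9.2 / 122.3 * 100 = 7.5225%

Final answer: 7.5225%


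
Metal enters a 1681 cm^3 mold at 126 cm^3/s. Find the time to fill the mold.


Formula: t_fill = V_mold / Q_flow
t = 1681 cm^3 / 126 cm^3/s = 13.3413 s

Final answer: 13.3413 s


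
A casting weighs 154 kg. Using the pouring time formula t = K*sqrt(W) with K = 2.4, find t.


Formula: t = K * sqrt(W)
sqrt(W) = sqrt(154) = 12.40967
t = 2.4 * 12.40967 = 29.7832 s


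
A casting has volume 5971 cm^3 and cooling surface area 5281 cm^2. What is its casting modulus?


Formula: Casting Modulus M = V / A
M = 5971 cm^3 / 5281 cm^2 = 1.1307 cm

Final answer: 1.1307 cm


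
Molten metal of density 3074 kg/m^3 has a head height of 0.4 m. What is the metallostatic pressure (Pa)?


Formula: P = rho * g * h
rho * g = 3074 * 9.81 = 30155.94 N/m^3
P = 30155.94 * 0.4 = 12062.3760 Pa

12062.3760 Pa


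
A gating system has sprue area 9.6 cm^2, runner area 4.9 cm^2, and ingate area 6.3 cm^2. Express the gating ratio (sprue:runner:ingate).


Sprue:Runner:Ingate = 1 : 4.9/9.6 : 6.3/9.6 = 1:0.51:0.66

Answer: 1:0.51:0.66


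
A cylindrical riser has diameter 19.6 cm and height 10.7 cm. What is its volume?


Formula: V = pi * (D/2)^2 * H  (cylinder volume)
Radius = D/2 = 19.6/2 = 9.8 cm
V = pi * 9.8^2 * 10.7 = 3228.3886 cm^3

3228.3886 cm^3


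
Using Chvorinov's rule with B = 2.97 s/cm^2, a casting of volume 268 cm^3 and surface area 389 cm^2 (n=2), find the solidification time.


Formula: t_s = B * (V/A)^n  (Chvorinov's rule, n=2)
Modulus M = V/A = 268/389 = 0.688946 cm
M^2 = 0.688946^2 = 0.474647 cm^2
t_s = 2.97 * 0.474647 = 1.4097 s

1.4097 s


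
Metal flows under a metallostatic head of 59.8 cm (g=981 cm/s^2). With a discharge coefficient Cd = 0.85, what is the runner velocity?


Formula: v = Cd * sqrt(2 * g * h)  (Torricelli with discharge coefficient)
2*g*h = 2 * 981 * 59.8 = 117327.6 cm^2/s^2
sqrt(117327.6) = 342.53117 cm/s
v = 0.85 * 342.53117 = 291.1515 cm/s


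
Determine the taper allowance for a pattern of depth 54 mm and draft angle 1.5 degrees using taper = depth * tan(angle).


Formula: taper = depth * tan(draft_angle)
tan(1.5 deg) = 0.0261859
taper = 54 mm * 0.0261859 = 1.4140 mm

1.4140 mm


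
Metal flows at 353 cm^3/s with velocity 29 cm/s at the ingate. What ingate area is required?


Formula: A_ingate = Q / v  (continuity equation)
A = 353 cm^3/s / 29 cm/s = 12.1724 cm^2


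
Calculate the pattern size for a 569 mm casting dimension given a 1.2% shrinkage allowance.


Formula: L_pattern = L_casting * (1 + shrinkage_rate/100)
Shrinkage factor = 1 + 1.2/100 = 1.012
L_pattern = 569 mm * 1.012 = 575.8280 mm

Answer: 575.8280 mm


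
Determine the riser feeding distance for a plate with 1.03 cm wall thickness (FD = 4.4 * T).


Formula: FD = 4.4 * T  (riser feeding-distance rule)
FD = 4.4 * 1.03 cm = 4.5320 cm

Answer: 4.5320 cm


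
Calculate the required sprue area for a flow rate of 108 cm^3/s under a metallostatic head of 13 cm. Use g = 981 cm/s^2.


Formula: v = sqrt(2*g*h), A = Q/v
Velocity: v = sqrt(2 * 981 * 13) = sqrt(25506) = 159.7060 cm/s
Sprue area: A = Q / v = 108 / 159.7060 = 0.6762 cm^2


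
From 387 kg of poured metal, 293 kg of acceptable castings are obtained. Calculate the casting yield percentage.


Formula: Casting Yield = (W_good / W_total) * 100
Yield = (293 kg / 387 kg) * 100 = 75.7106%

75.7106%


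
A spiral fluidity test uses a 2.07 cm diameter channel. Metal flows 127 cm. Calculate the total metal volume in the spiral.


Formula: V = pi * (d/2)^2 * L  (cylinder volume)
Radius = 2.07/2 = 1.035 cm
V = pi * 1.035^2 * 127 = 427.3998 cm^3

427.3998 cm^3


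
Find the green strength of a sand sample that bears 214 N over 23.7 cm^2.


Formula: Compressive Strength = Force / Area
Strength = 214 N / 23.7 cm^2 = 9.0295 N/cm^2


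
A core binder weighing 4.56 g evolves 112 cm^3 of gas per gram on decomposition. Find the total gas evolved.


Formula: V_gas = W_binder * gas_evolution_rate
V = 4.56 g * 112 cm^3/g = 510.7200 cm^3

510.7200 cm^3


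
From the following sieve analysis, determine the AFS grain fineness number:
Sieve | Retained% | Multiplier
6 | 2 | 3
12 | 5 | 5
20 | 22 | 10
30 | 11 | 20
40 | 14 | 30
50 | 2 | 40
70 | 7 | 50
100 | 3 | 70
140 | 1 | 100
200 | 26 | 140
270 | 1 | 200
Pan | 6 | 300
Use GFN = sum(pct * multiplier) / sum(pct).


Formula: GFN = sum(pct * multiplier) / sum(pct)
sum(pct * multiplier) = 7271
sum(pct) = 100
GFN = 7271 / 100 = 72.71


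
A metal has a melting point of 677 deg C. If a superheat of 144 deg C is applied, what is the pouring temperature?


Formula: T_pour = T_melt + Superheat
T_pour = 677 + 144 = 821 deg C

Final answer: 821 deg C


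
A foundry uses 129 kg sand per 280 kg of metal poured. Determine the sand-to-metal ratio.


Formula: Sand-to-Metal Ratio = W_sand / W_metal
Ratio = 129 kg / 280 kg = 0.4607


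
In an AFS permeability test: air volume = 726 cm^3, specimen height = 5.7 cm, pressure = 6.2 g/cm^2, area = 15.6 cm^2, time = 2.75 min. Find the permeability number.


Formula: Permeability Number P = (V * H) / (p * A * t)
Numerator: V * H = 726 * 5.7 = 4138.2
Denominator: p * A * t = 6.2 * 15.6 * 2.75 = 265.98
P = 4138.2 / 265.98 = 15.5583

Final answer: 15.5583


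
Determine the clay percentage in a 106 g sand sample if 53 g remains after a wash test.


Formula: Clay% = (W_total - W_washed) / W_total * 100
Clay mass = 106 - 53 = 53 g
Clay% = 53 / 106 * 100 = 50.0000%

Final answer: 50.0000%


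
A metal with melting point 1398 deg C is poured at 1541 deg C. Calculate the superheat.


Formula: Superheat = T_pour - T_melt
Superheat = 1541 - 1398 = 143 deg C

Answer: 143 deg C


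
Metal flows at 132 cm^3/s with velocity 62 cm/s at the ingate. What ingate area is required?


Formula: A_ingate = Q / v  (continuity equation)
A = 132 cm^3/s / 62 cm/s = 2.1290 cm^2

Final answer: 2.1290 cm^2


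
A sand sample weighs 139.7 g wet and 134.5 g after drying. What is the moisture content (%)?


Formula: MC = (W_wet - W_dry) / W_wet * 100
Water mass = 139.7 - 134.5 = 5.2 g
MC = 5.2 / 139.7 * 100 = 3.7223%

3.7223%


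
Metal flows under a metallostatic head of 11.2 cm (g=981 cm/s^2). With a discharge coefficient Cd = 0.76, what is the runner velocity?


Formula: v = Cd * sqrt(2 * g * h)  (Torricelli with discharge coefficient)
2*g*h = 2 * 981 * 11.2 = 21974.4 cm^2/s^2
sqrt(21974.4) = 148.23765 cm/s
v = 0.76 * 148.23765 = 112.6606 cm/s

112.6606 cm/s


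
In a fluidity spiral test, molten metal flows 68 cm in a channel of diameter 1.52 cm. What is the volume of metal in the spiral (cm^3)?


Formula: V = pi * (d/2)^2 * L  (cylinder volume)
Radius = 1.52/2 = 0.76 cm
V = pi * 0.76^2 * 68 = 123.3917 cm^3

Answer: 123.3917 cm^3


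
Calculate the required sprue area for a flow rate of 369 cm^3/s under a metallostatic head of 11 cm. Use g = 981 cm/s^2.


Formula: v = sqrt(2*g*h), A = Q/v
Velocity: v = sqrt(2 * 981 * 11) = sqrt(21582) = 146.9081 cm/s
Sprue area: A = Q / v = 369 / 146.9081 = 2.5118 cm^2

2.5118 cm^2


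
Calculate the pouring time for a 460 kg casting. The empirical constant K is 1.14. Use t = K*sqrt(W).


Formula: t = K * sqrt(W)
sqrt(W) = sqrt(460) = 21.44761
t = 1.14 * 21.44761 = 24.4503 s

Final answer: 24.4503 s


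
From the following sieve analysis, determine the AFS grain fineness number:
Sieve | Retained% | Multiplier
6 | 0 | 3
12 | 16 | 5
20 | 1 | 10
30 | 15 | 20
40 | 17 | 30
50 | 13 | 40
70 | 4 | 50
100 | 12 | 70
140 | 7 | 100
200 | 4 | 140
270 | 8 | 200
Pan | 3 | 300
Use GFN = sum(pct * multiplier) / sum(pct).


Formula: GFN = sum(pct * multiplier) / sum(pct)
sum(pct * multiplier) = 6220
sum(pct) = 100
GFN = 6220 / 100 = 62.20


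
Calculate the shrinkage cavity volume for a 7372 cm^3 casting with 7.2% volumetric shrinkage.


Formula: V_shrink = V_casting * shrinkage_pct / 100
V_shrink = 7372 cm^3 * 7.2 / 100 = 530.7840 cm^3

Final answer: 530.7840 cm^3


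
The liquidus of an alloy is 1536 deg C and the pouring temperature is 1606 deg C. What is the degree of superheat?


Formula: Superheat = T_pour - T_melt
Superheat = 1606 - 1536 = 70 deg C

70 deg C


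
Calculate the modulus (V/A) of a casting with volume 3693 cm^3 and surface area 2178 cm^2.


Formula: Casting Modulus M = V / A
M = 3693 cm^3 / 2178 cm^2 = 1.6956 cm

1.6956 cm


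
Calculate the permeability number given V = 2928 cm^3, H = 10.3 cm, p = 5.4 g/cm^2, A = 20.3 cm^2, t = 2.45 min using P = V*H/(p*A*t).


Formula: Permeability Number P = (V * H) / (p * A * t)
Numerator: V * H = 2928 * 10.3 = 30158.4
Denominator: p * A * t = 5.4 * 20.3 * 2.45 = 268.569
P = 30158.4 / 268.569 = 112.2929

112.2929


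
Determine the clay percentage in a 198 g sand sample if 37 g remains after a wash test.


Formula: Clay% = (W_total - W_washed) / W_total * 100
Clay mass = 198 - 37 = 161 g
Clay% = 161 / 198 * 100 = 81.3131%

Final answer: 81.3131%


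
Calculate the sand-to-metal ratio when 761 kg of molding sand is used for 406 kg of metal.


Formula: Sand-to-Metal Ratio = W_sand / W_metal
Ratio = 761 kg / 406 kg = 1.8744

Final answer: 1.8744


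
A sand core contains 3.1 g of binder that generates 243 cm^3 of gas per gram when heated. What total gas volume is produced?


Formula: V_gas = W_binder * gas_evolution_rate
V = 3.1 g * 243 cm^3/g = 753.3000 cm^3

Answer: 753.3000 cm^3


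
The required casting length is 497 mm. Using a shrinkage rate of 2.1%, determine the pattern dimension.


Formula: L_pattern = L_casting * (1 + shrinkage_rate/100)
Shrinkage factor = 1 + 2.1/100 = 1.021
L_pattern = 497 mm * 1.021 = 507.4370 mm

Answer: 507.4370 mm


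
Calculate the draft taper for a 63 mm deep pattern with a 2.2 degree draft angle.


Formula: taper = depth * tan(draft_angle)
tan(2.2 deg) = 0.0384161
taper = 63 mm * 0.0384161 = 2.4202 mm


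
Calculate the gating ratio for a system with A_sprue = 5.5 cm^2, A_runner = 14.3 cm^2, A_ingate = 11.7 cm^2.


Sprue:Runner:Ingate = 1 : 14.3/5.5 : 11.7/5.5 = 1:2.60:2.13


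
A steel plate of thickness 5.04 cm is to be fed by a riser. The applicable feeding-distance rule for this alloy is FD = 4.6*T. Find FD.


Formula: FD = 4.6 * T  (riser feeding-distance rule)
FD = 4.6 * 5.04 cm = 23.1840 cm

Answer: 23.1840 cm


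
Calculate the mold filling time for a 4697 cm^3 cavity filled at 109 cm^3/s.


Formula: t_fill = V_mold / Q_flow
t = 4697 cm^3 / 109 cm^3/s = 43.0917 s

Answer: 43.0917 s


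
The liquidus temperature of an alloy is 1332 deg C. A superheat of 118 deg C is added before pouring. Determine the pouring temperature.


Formula: T_pour = T_melt + Superheat
T_pour = 1332 + 118 = 1450 deg C

1450 deg C


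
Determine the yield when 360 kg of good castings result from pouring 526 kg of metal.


Formula: Casting Yield = (W_good / W_total) * 100
Yield = (360 kg / 526 kg) * 100 = 68.4411%

Answer: 68.4411%


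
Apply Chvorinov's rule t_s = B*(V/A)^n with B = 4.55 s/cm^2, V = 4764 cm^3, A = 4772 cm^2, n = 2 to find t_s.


Formula: t_s = B * (V/A)^n  (Chvorinov's rule, n=2)
Modulus M = V/A = 4764/4772 = 0.998324 cm
M^2 = 0.998324^2 = 0.996651 cm^2
t_s = 4.55 * 0.996651 = 4.5348 s


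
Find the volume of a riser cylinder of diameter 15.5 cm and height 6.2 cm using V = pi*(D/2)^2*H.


Formula: V = pi * (D/2)^2 * H  (cylinder volume)
Radius = D/2 = 15.5/2 = 7.75 cm
V = pi * 7.75^2 * 6.2 = 1169.8898 cm^3

1169.8898 cm^3


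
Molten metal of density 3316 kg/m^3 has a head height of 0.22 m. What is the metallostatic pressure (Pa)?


Formula: P = rho * g * h
rho * g = 3316 * 9.81 = 32529.96 N/m^3
P = 32529.96 * 0.22 = 7156.5912 Pa

Answer: 7156.5912 Pa


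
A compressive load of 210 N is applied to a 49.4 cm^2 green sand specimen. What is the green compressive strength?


Formula: Compressive Strength = Force / Area
Strength = 210 N / 49.4 cm^2 = 4.2510 N/cm^2

4.2510 N/cm^2


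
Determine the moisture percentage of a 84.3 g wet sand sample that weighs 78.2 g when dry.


Formula: MC = (W_wet - W_dry) / W_wet * 100
Water mass = 84.3 - 78.2 = 6.1 g
MC = 6.1 / 84.3 * 100 = 7.2361%

Answer: 7.2361%


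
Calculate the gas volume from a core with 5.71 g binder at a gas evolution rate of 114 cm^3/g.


Formula: V_gas = W_binder * gas_evolution_rate
V = 5.71 g * 114 cm^3/g = 650.9400 cm^3

Final answer: 650.9400 cm^3


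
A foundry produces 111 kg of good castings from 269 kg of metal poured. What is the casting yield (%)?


Formula: Casting Yield = (W_good / W_total) * 100
Yield = (111 kg / 269 kg) * 100 = 41.2639%


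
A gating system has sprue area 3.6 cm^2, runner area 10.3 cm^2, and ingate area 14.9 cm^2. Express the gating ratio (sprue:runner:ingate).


Sprue:Runner:Ingate = 1 : 10.3/3.6 : 14.9/3.6 = 1:2.86:4.14

Final answer: 1:2.86:4.14


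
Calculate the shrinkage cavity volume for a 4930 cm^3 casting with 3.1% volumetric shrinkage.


Formula: V_shrink = V_casting * shrinkage_pct / 100
V_shrink = 4930 cm^3 * 3.1 / 100 = 152.8300 cm^3

Answer: 152.8300 cm^3


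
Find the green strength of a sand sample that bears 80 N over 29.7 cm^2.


Formula: Compressive Strength = Force / Area
Strength = 80 N / 29.7 cm^2 = 2.6936 N/cm^2

2.6936 N/cm^2


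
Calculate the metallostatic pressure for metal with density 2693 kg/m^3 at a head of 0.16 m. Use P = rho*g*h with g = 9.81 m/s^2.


Formula: P = rho * g * h
rho * g = 2693 * 9.81 = 26418.33 N/m^3
P = 26418.33 * 0.16 = 4226.9328 Pa


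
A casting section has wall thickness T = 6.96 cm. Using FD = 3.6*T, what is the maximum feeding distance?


Formula: FD = 3.6 * T  (riser feeding-distance rule)
FD = 3.6 * 6.96 cm = 25.0560 cm


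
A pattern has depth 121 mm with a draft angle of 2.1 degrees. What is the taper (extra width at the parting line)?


Formula: taper = depth * tan(draft_angle)
tan(2.1 deg) = 0.0366683
taper = 121 mm * 0.0366683 = 4.4369 mm

Final answer: 4.4369 mm


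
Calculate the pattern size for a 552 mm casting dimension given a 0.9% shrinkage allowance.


Formula: L_pattern = L_casting * (1 + shrinkage_rate/100)
Shrinkage factor = 1 + 0.9/100 = 1.009
L_pattern = 552 mm * 1.009 = 556.9680 mm

556.9680 mm


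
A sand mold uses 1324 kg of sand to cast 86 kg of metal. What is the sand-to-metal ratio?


Formula: Sand-to-Metal Ratio = W_sand / W_metal
Ratio = 1324 kg / 86 kg = 15.3953

15.3953


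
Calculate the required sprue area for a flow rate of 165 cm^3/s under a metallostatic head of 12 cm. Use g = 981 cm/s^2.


Formula: v = sqrt(2*g*h), A = Q/v
Velocity: v = sqrt(2 * 981 * 12) = sqrt(23544) = 153.4405 cm/s
Sprue area: A = Q / v = 165 / 153.4405 = 1.0753 cm^2

Answer: 1.0753 cm^2


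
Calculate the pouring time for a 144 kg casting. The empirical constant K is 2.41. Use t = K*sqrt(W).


Formula: t = K * sqrt(W)
sqrt(W) = sqrt(144) = 12.00000
t = 2.41 * 12.00000 = 28.9200 s

Final answer: 28.9200 s


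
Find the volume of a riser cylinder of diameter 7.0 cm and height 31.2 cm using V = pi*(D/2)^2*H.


Formula: V = pi * (D/2)^2 * H  (cylinder volume)
Radius = D/2 = 7.0/2 = 3.5 cm
V = pi * 3.5^2 * 31.2 = 1200.7167 cm^3


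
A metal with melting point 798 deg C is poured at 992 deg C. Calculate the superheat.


Formula: Superheat = T_pour - T_melt
Superheat = 992 - 798 = 194 deg C

194 deg C


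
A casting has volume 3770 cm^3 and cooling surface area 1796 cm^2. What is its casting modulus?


Formula: Casting Modulus M = V / A
M = 3770 cm^3 / 1796 cm^2 = 2.0991 cm


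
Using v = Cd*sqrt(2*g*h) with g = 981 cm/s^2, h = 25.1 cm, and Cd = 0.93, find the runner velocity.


Formula: v = Cd * sqrt(2 * g * h)  (Torricelli with discharge coefficient)
2*g*h = 2 * 981 * 25.1 = 49246.2 cm^2/s^2
sqrt(49246.2) = 221.91485 cm/s
v = 0.93 * 221.91485 = 206.3808 cm/s

Final answer: 206.3808 cm/s


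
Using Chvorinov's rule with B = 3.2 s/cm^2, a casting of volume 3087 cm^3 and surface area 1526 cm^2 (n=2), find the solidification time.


Formula: t_s = B * (V/A)^n  (Chvorinov's rule, n=2)
Modulus M = V/A = 3087/1526 = 2.022936 cm
M^2 = 2.022936^2 = 4.092270 cm^2
t_s = 3.2 * 4.092270 = 13.0953 s

13.0953 s


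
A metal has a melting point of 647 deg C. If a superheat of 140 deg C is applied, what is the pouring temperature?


Formula: T_pour = T_melt + Superheat
T_pour = 647 + 140 = 787 deg C


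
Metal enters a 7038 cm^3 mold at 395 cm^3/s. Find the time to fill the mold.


Formula: t_fill = V_mold / Q_flow
t = 7038 cm^3 / 395 cm^3/s = 17.8177 s


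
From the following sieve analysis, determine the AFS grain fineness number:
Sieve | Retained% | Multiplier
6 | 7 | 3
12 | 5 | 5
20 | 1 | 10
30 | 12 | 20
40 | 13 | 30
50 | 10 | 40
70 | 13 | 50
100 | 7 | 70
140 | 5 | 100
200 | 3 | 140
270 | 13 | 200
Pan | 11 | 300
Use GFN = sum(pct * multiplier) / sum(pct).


Formula: GFN = sum(pct * multiplier) / sum(pct)
sum(pct * multiplier) = 9046
sum(pct) = 100
GFN = 9046 / 100 = 90.46

90.46


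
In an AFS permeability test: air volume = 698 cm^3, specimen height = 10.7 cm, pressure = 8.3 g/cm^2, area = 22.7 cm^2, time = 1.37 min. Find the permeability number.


Formula: Permeability Number P = (V * H) / (p * A * t)
Numerator: V * H = 698 * 10.7 = 7468.6
Denominator: p * A * t = 8.3 * 22.7 * 1.37 = 258.1217
P = 7468.6 / 258.1217 = 28.9344

Answer: 28.9344


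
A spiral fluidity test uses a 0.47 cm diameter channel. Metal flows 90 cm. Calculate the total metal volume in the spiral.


Formula: V = pi * (d/2)^2 * L  (cylinder volume)
Radius = 0.47/2 = 0.235 cm
V = pi * 0.235^2 * 90 = 15.6145 cm^3

15.6145 cm^3


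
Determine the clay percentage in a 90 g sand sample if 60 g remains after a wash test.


Formula: Clay% = (W_total - W_washed) / W_total * 100
Clay mass = 90 - 60 = 30 g
Clay% = 30 / 90 * 100 = 33.3333%

Final answer: 33.3333%


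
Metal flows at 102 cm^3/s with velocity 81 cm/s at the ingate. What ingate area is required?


Formula: A_ingate = Q / v  (continuity equation)
A = 102 cm^3/s / 81 cm/s = 1.2593 cm^2

Answer: 1.2593 cm^2


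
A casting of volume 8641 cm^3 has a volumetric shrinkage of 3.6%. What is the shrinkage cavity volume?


Formula: V_shrink = V_casting * shrinkage_pct / 100
V_shrink = 8641 cm^3 * 3.6 / 100 = 311.0760 cm^3

Answer: 311.0760 cm^3


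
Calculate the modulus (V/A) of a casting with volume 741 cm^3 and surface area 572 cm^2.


Formula: Casting Modulus M = V / A
M = 741 cm^3 / 572 cm^2 = 1.2955 cm

Final answer: 1.2955 cm


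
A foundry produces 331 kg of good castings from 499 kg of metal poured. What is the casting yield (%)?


Formula: Casting Yield = (W_good / W_total) * 100
Yield = (331 kg / 499 kg) * 100 = 66.3327%

Answer: 66.3327%


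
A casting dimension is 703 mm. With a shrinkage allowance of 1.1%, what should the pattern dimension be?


Formula: L_pattern = L_casting * (1 + shrinkage_rate/100)
Shrinkage factor = 1 + 1.1/100 = 1.011
L_pattern = 703 mm * 1.011 = 710.7330 mm

Final answer: 710.7330 mm


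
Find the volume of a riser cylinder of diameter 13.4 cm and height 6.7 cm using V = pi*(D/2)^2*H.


Formula: V = pi * (D/2)^2 * H  (cylinder volume)
Radius = D/2 = 13.4/2 = 6.7 cm
V = pi * 6.7^2 * 6.7 = 944.8748 cm^3

944.8748 cm^3


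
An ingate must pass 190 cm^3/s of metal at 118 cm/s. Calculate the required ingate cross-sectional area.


Formula: A_ingate = Q / v  (continuity equation)
A = 190 cm^3/s / 118 cm/s = 1.6102 cm^2

Answer: 1.6102 cm^2


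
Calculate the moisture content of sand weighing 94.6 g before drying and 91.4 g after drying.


Formula: MC = (W_wet - W_dry) / W_wet * 100
Water mass = 94.6 - 91.4 = 3.2 g
MC = 3.2 / 94.6 * 100 = 3.3827%

Answer: 3.3827%


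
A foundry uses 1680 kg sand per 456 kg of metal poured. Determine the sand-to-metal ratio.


Formula: Sand-to-Metal Ratio = W_sand / W_metal
Ratio = 1680 kg / 456 kg = 3.6842

Answer: 3.6842


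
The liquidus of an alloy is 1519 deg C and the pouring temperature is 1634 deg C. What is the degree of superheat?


Formula: Superheat = T_pour - T_melt
Superheat = 1634 - 1519 = 115 deg C


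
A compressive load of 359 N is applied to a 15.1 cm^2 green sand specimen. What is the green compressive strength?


Formula: Compressive Strength = Force / Area
Strength = 359 N / 15.1 cm^2 = 23.7748 N/cm^2

Answer: 23.7748 N/cm^2


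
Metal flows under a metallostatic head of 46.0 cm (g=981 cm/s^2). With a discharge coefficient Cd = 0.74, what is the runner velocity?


Formula: v = Cd * sqrt(2 * g * h)  (Torricelli with discharge coefficient)
2*g*h = 2 * 981 * 46.0 = 90252.0 cm^2/s^2
sqrt(90252.0) = 300.41971 cm/s
v = 0.74 * 300.41971 = 222.3106 cm/s
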